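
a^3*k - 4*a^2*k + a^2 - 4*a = a*(a - 4)*(a*k + 1)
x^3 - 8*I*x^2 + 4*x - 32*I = (x - 8*I)*(x - 2*I)*(x + 2*I)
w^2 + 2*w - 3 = (w - 1)*(w + 3)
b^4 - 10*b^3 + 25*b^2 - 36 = (b - 6)*(b - 3)*(b - 2)*(b + 1)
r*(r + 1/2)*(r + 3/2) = r^3 + 2*r^2 + 3*r/4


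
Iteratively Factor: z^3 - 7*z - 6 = (z - 3)*(z^2 + 3*z + 2) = (z - 3)*(z + 1)*(z + 2)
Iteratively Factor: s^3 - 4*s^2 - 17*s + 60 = (s - 3)*(s^2 - s - 20) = (s - 5)*(s - 3)*(s + 4)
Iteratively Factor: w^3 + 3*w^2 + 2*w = (w + 2)*(w^2 + w) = (w + 1)*(w + 2)*(w)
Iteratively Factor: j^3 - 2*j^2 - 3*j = (j)*(j^2 - 2*j - 3) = j*(j + 1)*(j - 3)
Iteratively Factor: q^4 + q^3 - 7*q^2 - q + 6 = (q - 2)*(q^3 + 3*q^2 - q - 3) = (q - 2)*(q + 1)*(q^2 + 2*q - 3) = (q - 2)*(q - 1)*(q + 1)*(q + 3)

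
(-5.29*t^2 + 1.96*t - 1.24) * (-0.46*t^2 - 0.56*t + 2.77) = 2.4334*t^4 + 2.0608*t^3 - 15.1805*t^2 + 6.1236*t - 3.4348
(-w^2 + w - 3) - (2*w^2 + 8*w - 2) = -3*w^2 - 7*w - 1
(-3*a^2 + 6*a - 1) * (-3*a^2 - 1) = 9*a^4 - 18*a^3 + 6*a^2 - 6*a + 1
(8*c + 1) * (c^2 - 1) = 8*c^3 + c^2 - 8*c - 1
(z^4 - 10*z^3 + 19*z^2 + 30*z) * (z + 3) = z^5 - 7*z^4 - 11*z^3 + 87*z^2 + 90*z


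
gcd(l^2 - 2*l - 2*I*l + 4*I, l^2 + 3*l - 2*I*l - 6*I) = l - 2*I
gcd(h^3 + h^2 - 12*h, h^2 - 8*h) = h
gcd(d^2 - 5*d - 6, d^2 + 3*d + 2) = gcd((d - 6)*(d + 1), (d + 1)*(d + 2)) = d + 1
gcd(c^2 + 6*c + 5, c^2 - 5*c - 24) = 1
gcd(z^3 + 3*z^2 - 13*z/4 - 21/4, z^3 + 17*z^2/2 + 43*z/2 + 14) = z^2 + 9*z/2 + 7/2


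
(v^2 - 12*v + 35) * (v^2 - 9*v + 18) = v^4 - 21*v^3 + 161*v^2 - 531*v + 630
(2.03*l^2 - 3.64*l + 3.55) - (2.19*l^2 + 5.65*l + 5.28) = -0.16*l^2 - 9.29*l - 1.73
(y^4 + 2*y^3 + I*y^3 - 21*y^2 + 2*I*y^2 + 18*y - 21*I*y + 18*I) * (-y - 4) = -y^5 - 6*y^4 - I*y^4 + 13*y^3 - 6*I*y^3 + 66*y^2 + 13*I*y^2 - 72*y + 66*I*y - 72*I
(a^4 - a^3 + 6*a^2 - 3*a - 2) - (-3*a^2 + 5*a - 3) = a^4 - a^3 + 9*a^2 - 8*a + 1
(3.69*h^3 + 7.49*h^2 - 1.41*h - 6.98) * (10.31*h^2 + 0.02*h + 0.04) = 38.0439*h^5 + 77.2957*h^4 - 14.2397*h^3 - 71.6924*h^2 - 0.196*h - 0.2792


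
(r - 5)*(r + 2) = r^2 - 3*r - 10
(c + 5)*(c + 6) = c^2 + 11*c + 30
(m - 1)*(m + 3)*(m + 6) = m^3 + 8*m^2 + 9*m - 18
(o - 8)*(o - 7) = o^2 - 15*o + 56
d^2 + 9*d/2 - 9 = (d - 3/2)*(d + 6)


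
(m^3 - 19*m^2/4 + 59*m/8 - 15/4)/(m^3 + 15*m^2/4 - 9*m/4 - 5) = (m^2 - 7*m/2 + 3)/(m^2 + 5*m + 4)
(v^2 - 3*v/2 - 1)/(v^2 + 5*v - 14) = (v + 1/2)/(v + 7)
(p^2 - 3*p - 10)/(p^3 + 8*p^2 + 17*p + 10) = (p - 5)/(p^2 + 6*p + 5)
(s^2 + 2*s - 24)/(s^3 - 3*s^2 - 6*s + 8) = (s + 6)/(s^2 + s - 2)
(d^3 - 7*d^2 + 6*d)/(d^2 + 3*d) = (d^2 - 7*d + 6)/(d + 3)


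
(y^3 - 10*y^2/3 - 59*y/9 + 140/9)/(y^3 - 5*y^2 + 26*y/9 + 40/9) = (3*y + 7)/(3*y + 2)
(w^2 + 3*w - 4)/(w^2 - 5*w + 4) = (w + 4)/(w - 4)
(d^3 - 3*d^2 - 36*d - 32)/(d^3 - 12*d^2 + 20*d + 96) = (d^2 + 5*d + 4)/(d^2 - 4*d - 12)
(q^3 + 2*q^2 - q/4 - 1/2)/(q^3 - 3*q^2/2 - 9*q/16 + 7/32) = 8*(2*q^2 + 3*q - 2)/(16*q^2 - 32*q + 7)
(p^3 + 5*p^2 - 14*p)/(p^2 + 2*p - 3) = p*(p^2 + 5*p - 14)/(p^2 + 2*p - 3)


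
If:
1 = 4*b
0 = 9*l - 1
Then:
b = 1/4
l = 1/9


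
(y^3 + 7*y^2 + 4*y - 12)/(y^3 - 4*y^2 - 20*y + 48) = (y^3 + 7*y^2 + 4*y - 12)/(y^3 - 4*y^2 - 20*y + 48)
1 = 1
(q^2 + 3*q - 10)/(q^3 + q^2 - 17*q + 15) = (q - 2)/(q^2 - 4*q + 3)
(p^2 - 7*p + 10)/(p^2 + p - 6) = (p - 5)/(p + 3)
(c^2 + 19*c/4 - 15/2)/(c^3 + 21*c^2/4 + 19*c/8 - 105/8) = 2*(c + 6)/(2*c^2 + 13*c + 21)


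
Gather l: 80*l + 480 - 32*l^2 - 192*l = -32*l^2 - 112*l + 480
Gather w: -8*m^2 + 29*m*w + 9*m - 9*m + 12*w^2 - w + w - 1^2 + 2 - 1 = -8*m^2 + 29*m*w + 12*w^2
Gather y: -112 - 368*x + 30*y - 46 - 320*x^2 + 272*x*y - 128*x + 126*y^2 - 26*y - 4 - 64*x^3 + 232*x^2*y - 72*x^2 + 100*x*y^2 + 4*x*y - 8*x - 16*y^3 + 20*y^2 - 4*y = -64*x^3 - 392*x^2 - 504*x - 16*y^3 + y^2*(100*x + 146) + y*(232*x^2 + 276*x) - 162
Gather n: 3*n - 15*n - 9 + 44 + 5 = 40 - 12*n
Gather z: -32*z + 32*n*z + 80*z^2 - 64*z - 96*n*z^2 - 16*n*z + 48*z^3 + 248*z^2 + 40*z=48*z^3 + z^2*(328 - 96*n) + z*(16*n - 56)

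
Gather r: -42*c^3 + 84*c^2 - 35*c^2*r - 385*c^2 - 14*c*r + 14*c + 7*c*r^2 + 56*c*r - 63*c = -42*c^3 - 301*c^2 + 7*c*r^2 - 49*c + r*(-35*c^2 + 42*c)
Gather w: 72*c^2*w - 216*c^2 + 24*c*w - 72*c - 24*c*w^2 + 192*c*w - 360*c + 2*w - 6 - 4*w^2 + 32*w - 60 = -216*c^2 - 432*c + w^2*(-24*c - 4) + w*(72*c^2 + 216*c + 34) - 66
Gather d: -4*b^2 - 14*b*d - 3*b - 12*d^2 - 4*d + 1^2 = -4*b^2 - 3*b - 12*d^2 + d*(-14*b - 4) + 1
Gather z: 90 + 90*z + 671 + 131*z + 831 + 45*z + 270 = 266*z + 1862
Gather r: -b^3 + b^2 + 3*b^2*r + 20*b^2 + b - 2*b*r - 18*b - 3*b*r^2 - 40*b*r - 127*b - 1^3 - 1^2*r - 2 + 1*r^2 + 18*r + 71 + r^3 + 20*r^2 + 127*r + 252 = -b^3 + 21*b^2 - 144*b + r^3 + r^2*(21 - 3*b) + r*(3*b^2 - 42*b + 144) + 320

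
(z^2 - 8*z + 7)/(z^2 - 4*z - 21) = (z - 1)/(z + 3)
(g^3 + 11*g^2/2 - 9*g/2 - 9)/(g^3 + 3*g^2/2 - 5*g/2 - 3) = (g + 6)/(g + 2)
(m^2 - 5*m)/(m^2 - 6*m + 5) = m/(m - 1)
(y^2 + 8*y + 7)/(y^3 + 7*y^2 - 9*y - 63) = (y + 1)/(y^2 - 9)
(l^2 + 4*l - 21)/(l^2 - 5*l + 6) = (l + 7)/(l - 2)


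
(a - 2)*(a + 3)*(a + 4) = a^3 + 5*a^2 - 2*a - 24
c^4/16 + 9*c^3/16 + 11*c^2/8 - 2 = (c/4 + 1)^2*(c - 1)*(c + 2)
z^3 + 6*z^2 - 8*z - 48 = (z + 6)*(z - 2*sqrt(2))*(z + 2*sqrt(2))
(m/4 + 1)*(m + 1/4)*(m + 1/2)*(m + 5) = m^4/4 + 39*m^3/16 + 215*m^2/32 + 129*m/32 + 5/8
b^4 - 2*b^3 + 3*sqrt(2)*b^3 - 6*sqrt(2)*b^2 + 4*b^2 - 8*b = b*(b - 2)*(b + sqrt(2))*(b + 2*sqrt(2))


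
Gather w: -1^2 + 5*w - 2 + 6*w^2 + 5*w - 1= 6*w^2 + 10*w - 4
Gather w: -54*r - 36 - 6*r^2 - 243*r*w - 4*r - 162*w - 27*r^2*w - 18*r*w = -6*r^2 - 58*r + w*(-27*r^2 - 261*r - 162) - 36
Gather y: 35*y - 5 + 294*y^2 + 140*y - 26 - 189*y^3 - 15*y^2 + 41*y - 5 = -189*y^3 + 279*y^2 + 216*y - 36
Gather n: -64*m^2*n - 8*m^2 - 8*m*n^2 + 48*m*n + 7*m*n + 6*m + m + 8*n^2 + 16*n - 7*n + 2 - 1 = -8*m^2 + 7*m + n^2*(8 - 8*m) + n*(-64*m^2 + 55*m + 9) + 1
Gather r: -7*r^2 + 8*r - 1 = -7*r^2 + 8*r - 1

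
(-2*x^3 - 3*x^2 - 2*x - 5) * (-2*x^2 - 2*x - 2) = 4*x^5 + 10*x^4 + 14*x^3 + 20*x^2 + 14*x + 10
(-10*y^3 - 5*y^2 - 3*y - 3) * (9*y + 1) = -90*y^4 - 55*y^3 - 32*y^2 - 30*y - 3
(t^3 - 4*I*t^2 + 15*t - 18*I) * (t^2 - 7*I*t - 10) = t^5 - 11*I*t^4 - 23*t^3 - 83*I*t^2 - 276*t + 180*I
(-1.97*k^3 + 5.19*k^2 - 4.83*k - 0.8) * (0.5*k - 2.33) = -0.985*k^4 + 7.1851*k^3 - 14.5077*k^2 + 10.8539*k + 1.864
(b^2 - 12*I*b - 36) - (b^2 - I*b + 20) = -11*I*b - 56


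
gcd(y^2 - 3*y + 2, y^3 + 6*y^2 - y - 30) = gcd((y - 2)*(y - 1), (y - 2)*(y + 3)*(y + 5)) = y - 2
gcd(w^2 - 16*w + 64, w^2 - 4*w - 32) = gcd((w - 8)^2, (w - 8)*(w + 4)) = w - 8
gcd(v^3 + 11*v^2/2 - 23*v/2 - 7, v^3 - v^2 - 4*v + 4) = v - 2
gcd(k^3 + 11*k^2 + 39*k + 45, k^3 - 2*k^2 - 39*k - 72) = k^2 + 6*k + 9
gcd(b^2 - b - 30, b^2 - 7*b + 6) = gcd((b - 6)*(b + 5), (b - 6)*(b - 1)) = b - 6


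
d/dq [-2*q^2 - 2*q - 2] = -4*q - 2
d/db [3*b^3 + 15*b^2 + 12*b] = 9*b^2 + 30*b + 12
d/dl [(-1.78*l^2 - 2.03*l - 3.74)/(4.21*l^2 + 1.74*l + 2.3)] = (5.4491*l^2 + 23.3028*l + 1.8386)/(17.7241*l^4 + 14.6508*l^3 + 22.3936*l^2 + 8.004*l + 5.29)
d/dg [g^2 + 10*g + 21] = 2*g + 10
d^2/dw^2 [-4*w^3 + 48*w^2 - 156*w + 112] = 96 - 24*w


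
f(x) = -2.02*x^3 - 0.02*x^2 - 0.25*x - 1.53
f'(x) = -6.06*x^2 - 0.04*x - 0.25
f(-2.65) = 36.58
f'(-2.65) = -42.70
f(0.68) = -2.34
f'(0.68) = -3.08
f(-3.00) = 53.58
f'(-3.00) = -54.67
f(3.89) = -121.71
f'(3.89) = -92.11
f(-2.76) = 41.48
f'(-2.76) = -46.30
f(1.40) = -7.46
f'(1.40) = -12.18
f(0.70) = -2.41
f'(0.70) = -3.25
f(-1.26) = 2.79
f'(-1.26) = -9.82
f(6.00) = -440.07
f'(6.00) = -218.65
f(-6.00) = 435.57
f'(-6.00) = -218.17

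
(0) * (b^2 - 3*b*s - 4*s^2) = 0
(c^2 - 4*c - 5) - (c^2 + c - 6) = 1 - 5*c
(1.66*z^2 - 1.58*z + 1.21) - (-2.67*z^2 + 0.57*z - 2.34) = 4.33*z^2 - 2.15*z + 3.55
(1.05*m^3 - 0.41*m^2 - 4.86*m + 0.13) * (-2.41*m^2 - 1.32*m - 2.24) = -2.5305*m^5 - 0.3979*m^4 + 9.9018*m^3 + 7.0203*m^2 + 10.7148*m - 0.2912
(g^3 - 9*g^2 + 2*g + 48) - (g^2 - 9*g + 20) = g^3 - 10*g^2 + 11*g + 28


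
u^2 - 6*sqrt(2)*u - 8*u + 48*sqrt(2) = (u - 8)*(u - 6*sqrt(2))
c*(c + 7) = c^2 + 7*c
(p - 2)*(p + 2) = p^2 - 4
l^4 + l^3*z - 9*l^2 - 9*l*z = l*(l - 3)*(l + 3)*(l + z)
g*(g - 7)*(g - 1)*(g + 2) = g^4 - 6*g^3 - 9*g^2 + 14*g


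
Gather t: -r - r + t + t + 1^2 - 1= -2*r + 2*t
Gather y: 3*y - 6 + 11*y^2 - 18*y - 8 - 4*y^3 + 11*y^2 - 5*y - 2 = -4*y^3 + 22*y^2 - 20*y - 16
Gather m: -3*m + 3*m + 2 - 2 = 0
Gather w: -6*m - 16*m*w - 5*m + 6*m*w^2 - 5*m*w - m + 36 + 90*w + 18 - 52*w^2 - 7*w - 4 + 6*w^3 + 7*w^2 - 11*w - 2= -12*m + 6*w^3 + w^2*(6*m - 45) + w*(72 - 21*m) + 48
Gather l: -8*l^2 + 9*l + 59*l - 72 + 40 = -8*l^2 + 68*l - 32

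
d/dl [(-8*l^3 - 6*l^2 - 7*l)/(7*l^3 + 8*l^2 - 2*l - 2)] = 2*(-11*l^4 + 65*l^3 + 58*l^2 + 12*l + 7)/(49*l^6 + 112*l^5 + 36*l^4 - 60*l^3 - 28*l^2 + 8*l + 4)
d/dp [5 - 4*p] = -4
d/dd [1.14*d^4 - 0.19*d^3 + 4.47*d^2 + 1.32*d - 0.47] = 4.56*d^3 - 0.57*d^2 + 8.94*d + 1.32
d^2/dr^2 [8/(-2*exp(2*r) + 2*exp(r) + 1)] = 16*(4*(2*exp(r) - 1)^2*exp(r) + (4*exp(r) - 1)*(-2*exp(2*r) + 2*exp(r) + 1))*exp(r)/(-2*exp(2*r) + 2*exp(r) + 1)^3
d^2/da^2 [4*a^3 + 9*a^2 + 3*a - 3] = 24*a + 18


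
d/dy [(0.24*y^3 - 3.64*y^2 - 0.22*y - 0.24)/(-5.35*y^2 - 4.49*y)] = (-1.284*y^4 - 2.1552*y^3 + 15.1666*y^2 - 2.568*y - 1.0776)/(y^2*(28.6225*y^2 + 48.043*y + 20.1601))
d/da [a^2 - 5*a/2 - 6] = 2*a - 5/2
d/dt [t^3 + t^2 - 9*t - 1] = 3*t^2 + 2*t - 9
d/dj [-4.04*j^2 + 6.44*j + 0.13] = 6.44 - 8.08*j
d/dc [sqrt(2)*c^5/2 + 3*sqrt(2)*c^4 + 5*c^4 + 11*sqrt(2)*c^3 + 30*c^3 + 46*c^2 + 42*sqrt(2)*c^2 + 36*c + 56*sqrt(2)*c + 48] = 5*sqrt(2)*c^4/2 + 12*sqrt(2)*c^3 + 20*c^3 + 33*sqrt(2)*c^2 + 90*c^2 + 92*c + 84*sqrt(2)*c + 36 + 56*sqrt(2)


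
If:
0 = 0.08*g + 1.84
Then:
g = -23.00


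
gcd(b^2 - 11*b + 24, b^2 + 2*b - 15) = b - 3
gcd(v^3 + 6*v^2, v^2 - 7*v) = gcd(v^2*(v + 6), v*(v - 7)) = v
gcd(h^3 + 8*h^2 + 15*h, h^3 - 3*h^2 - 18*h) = h^2 + 3*h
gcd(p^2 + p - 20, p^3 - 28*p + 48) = p - 4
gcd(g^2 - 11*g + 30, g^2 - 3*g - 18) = g - 6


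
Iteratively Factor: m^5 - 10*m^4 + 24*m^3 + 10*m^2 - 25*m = (m + 1)*(m^4 - 11*m^3 + 35*m^2 - 25*m) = (m - 5)*(m + 1)*(m^3 - 6*m^2 + 5*m) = (m - 5)*(m - 1)*(m + 1)*(m^2 - 5*m) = (m - 5)^2*(m - 1)*(m + 1)*(m)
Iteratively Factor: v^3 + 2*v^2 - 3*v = (v + 3)*(v^2 - v) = v*(v + 3)*(v - 1)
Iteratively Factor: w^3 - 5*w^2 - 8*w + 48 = (w - 4)*(w^2 - w - 12) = (w - 4)*(w + 3)*(w - 4)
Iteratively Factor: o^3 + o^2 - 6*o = (o)*(o^2 + o - 6) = o*(o + 3)*(o - 2)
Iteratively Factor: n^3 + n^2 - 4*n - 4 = (n + 2)*(n^2 - n - 2) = (n + 1)*(n + 2)*(n - 2)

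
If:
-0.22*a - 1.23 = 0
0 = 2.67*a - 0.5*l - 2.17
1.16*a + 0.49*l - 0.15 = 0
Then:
No Solution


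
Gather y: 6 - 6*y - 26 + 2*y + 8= -4*y - 12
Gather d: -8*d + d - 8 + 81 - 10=63 - 7*d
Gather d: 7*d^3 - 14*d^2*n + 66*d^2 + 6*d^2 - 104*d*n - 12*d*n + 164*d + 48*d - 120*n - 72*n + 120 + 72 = 7*d^3 + d^2*(72 - 14*n) + d*(212 - 116*n) - 192*n + 192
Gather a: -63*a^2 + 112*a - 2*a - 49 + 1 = -63*a^2 + 110*a - 48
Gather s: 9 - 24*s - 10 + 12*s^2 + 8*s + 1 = 12*s^2 - 16*s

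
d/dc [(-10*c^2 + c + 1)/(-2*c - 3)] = (20*c^2 + 60*c - 1)/(4*c^2 + 12*c + 9)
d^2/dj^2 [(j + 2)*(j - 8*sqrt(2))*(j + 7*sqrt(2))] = 6*j - 2*sqrt(2) + 4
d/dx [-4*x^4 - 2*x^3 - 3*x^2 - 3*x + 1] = -16*x^3 - 6*x^2 - 6*x - 3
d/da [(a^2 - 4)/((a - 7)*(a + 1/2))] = 2*(-13*a^2 + 2*a - 52)/(4*a^4 - 52*a^3 + 141*a^2 + 182*a + 49)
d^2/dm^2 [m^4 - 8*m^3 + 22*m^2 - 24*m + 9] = 12*m^2 - 48*m + 44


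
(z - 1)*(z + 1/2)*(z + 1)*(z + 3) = z^4 + 7*z^3/2 + z^2/2 - 7*z/2 - 3/2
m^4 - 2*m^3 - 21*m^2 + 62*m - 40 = (m - 4)*(m - 2)*(m - 1)*(m + 5)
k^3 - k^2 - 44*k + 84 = (k - 6)*(k - 2)*(k + 7)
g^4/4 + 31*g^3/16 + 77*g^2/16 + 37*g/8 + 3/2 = (g/4 + 1)*(g + 3/4)*(g + 1)*(g + 2)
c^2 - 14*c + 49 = (c - 7)^2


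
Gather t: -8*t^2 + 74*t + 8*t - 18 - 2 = -8*t^2 + 82*t - 20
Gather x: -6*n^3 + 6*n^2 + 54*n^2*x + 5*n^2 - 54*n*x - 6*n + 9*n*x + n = -6*n^3 + 11*n^2 - 5*n + x*(54*n^2 - 45*n)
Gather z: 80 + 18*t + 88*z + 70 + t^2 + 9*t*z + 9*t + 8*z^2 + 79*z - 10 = t^2 + 27*t + 8*z^2 + z*(9*t + 167) + 140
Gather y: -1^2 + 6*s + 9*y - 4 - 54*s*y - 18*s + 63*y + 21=-12*s + y*(72 - 54*s) + 16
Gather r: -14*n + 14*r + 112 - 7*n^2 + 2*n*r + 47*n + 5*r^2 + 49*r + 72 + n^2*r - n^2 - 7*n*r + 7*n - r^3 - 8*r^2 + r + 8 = -8*n^2 + 40*n - r^3 - 3*r^2 + r*(n^2 - 5*n + 64) + 192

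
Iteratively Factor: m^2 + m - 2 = (m - 1)*(m + 2)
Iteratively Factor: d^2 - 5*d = (d - 5)*(d)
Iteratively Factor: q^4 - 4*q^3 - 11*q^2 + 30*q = (q + 3)*(q^3 - 7*q^2 + 10*q) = (q - 5)*(q + 3)*(q^2 - 2*q) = (q - 5)*(q - 2)*(q + 3)*(q)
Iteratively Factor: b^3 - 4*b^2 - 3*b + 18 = (b - 3)*(b^2 - b - 6) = (b - 3)^2*(b + 2)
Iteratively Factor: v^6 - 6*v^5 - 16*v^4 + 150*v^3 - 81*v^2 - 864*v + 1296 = (v - 3)*(v^5 - 3*v^4 - 25*v^3 + 75*v^2 + 144*v - 432) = (v - 3)*(v + 3)*(v^4 - 6*v^3 - 7*v^2 + 96*v - 144) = (v - 3)^2*(v + 3)*(v^3 - 3*v^2 - 16*v + 48) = (v - 3)^2*(v + 3)*(v + 4)*(v^2 - 7*v + 12) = (v - 3)^3*(v + 3)*(v + 4)*(v - 4)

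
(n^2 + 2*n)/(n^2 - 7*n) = (n + 2)/(n - 7)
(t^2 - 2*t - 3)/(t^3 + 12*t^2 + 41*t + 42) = (t^2 - 2*t - 3)/(t^3 + 12*t^2 + 41*t + 42)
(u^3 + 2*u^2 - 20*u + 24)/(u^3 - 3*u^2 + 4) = (u + 6)/(u + 1)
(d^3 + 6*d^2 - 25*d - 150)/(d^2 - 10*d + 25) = (d^2 + 11*d + 30)/(d - 5)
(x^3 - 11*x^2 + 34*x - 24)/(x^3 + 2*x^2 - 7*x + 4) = (x^2 - 10*x + 24)/(x^2 + 3*x - 4)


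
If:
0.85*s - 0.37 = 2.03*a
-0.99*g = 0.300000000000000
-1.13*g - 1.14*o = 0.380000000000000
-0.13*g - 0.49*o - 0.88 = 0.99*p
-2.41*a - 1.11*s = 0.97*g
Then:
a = -0.04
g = -0.30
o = -0.03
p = -0.83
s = 0.35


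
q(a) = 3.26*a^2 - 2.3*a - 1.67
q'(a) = 6.52*a - 2.3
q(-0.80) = 2.26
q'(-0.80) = -7.52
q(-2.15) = 18.34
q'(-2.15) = -16.32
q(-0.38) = -0.33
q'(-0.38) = -4.78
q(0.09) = -1.85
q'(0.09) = -1.71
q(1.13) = -0.11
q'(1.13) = 5.07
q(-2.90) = 32.42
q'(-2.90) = -21.21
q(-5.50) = 109.60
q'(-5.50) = -38.16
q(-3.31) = 41.66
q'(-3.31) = -23.88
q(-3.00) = 34.57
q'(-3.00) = -21.86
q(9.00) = 241.69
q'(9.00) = 56.38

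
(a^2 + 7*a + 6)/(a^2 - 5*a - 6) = (a + 6)/(a - 6)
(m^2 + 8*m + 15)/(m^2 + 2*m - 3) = (m + 5)/(m - 1)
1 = 1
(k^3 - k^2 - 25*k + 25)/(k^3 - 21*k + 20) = (k - 5)/(k - 4)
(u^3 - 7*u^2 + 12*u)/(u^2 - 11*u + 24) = u*(u - 4)/(u - 8)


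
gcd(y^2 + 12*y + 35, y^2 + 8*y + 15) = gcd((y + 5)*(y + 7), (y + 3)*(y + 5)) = y + 5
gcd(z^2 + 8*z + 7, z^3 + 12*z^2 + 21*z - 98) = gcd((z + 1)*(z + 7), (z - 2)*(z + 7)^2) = z + 7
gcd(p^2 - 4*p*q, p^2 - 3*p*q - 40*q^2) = 1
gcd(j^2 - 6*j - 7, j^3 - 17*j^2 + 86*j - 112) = j - 7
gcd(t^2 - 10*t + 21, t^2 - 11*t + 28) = t - 7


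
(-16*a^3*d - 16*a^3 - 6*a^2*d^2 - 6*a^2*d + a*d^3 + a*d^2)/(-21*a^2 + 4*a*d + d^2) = a*(-16*a^2*d - 16*a^2 - 6*a*d^2 - 6*a*d + d^3 + d^2)/(-21*a^2 + 4*a*d + d^2)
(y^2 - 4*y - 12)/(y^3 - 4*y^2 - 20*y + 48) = (y + 2)/(y^2 + 2*y - 8)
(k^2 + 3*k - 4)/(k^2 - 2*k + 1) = (k + 4)/(k - 1)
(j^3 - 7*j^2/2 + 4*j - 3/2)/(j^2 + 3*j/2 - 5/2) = (2*j^2 - 5*j + 3)/(2*j + 5)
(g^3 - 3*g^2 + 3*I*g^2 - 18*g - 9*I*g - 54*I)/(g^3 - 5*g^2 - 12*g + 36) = (g + 3*I)/(g - 2)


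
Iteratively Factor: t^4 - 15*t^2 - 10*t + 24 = (t - 1)*(t^3 + t^2 - 14*t - 24) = (t - 1)*(t + 2)*(t^2 - t - 12) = (t - 1)*(t + 2)*(t + 3)*(t - 4)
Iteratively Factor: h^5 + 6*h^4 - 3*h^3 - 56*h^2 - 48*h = (h + 1)*(h^4 + 5*h^3 - 8*h^2 - 48*h) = (h - 3)*(h + 1)*(h^3 + 8*h^2 + 16*h) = h*(h - 3)*(h + 1)*(h^2 + 8*h + 16) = h*(h - 3)*(h + 1)*(h + 4)*(h + 4)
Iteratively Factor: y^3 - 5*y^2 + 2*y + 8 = (y + 1)*(y^2 - 6*y + 8) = (y - 2)*(y + 1)*(y - 4)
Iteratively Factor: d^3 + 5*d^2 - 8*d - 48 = (d - 3)*(d^2 + 8*d + 16) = (d - 3)*(d + 4)*(d + 4)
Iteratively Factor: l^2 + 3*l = (l)*(l + 3)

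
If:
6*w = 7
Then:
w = 7/6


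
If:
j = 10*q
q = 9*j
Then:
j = 0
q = 0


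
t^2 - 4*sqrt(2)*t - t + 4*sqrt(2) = (t - 1)*(t - 4*sqrt(2))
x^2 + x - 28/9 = (x - 4/3)*(x + 7/3)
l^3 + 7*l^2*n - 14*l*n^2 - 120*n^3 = (l - 4*n)*(l + 5*n)*(l + 6*n)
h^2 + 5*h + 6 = (h + 2)*(h + 3)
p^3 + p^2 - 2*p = p*(p - 1)*(p + 2)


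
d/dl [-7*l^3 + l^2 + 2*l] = -21*l^2 + 2*l + 2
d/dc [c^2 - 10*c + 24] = 2*c - 10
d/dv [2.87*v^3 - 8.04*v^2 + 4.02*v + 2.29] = 8.61*v^2 - 16.08*v + 4.02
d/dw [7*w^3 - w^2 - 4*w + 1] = 21*w^2 - 2*w - 4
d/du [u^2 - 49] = 2*u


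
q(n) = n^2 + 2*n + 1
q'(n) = 2*n + 2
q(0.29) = 1.66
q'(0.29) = 2.58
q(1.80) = 7.84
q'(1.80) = 5.60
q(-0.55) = 0.20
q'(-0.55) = 0.90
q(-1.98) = 0.96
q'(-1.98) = -1.96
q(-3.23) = 4.97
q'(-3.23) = -4.46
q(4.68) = 32.26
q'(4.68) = 11.36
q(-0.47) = 0.28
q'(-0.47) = 1.06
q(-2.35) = 1.82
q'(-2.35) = -2.70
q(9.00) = 100.00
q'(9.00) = 20.00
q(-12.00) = 121.00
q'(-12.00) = -22.00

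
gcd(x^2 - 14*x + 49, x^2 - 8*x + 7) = x - 7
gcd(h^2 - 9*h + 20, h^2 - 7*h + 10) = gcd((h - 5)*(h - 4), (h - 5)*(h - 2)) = h - 5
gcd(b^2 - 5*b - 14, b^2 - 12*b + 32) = 1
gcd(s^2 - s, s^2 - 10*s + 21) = 1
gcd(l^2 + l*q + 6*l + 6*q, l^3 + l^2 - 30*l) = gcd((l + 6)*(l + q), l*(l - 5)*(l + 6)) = l + 6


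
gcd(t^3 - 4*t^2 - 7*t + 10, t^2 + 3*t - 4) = t - 1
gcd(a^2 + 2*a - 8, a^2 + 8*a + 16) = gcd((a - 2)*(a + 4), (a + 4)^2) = a + 4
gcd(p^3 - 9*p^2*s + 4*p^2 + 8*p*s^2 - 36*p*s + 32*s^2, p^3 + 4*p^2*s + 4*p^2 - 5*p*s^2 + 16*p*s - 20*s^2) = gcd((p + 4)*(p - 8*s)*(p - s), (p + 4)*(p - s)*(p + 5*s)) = p^2 - p*s + 4*p - 4*s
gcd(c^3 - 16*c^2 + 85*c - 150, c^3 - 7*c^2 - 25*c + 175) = c - 5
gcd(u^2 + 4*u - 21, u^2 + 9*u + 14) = u + 7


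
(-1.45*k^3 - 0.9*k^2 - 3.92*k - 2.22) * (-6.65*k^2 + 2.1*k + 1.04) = 9.6425*k^5 + 2.94*k^4 + 22.67*k^3 + 5.595*k^2 - 8.7388*k - 2.3088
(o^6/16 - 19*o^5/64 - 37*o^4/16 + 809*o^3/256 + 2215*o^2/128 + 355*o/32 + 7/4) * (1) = o^6/16 - 19*o^5/64 - 37*o^4/16 + 809*o^3/256 + 2215*o^2/128 + 355*o/32 + 7/4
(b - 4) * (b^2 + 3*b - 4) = b^3 - b^2 - 16*b + 16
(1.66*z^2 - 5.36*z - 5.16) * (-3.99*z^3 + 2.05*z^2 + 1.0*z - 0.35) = -6.6234*z^5 + 24.7894*z^4 + 11.2604*z^3 - 16.519*z^2 - 3.284*z + 1.806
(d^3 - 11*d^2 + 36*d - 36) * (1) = d^3 - 11*d^2 + 36*d - 36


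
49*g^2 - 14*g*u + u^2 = (-7*g + u)^2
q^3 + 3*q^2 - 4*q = q*(q - 1)*(q + 4)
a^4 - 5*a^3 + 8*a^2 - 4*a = a*(a - 2)^2*(a - 1)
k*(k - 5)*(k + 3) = k^3 - 2*k^2 - 15*k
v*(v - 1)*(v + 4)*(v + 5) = v^4 + 8*v^3 + 11*v^2 - 20*v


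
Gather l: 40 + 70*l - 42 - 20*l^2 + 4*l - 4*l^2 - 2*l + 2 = -24*l^2 + 72*l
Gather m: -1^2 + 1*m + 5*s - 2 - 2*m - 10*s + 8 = -m - 5*s + 5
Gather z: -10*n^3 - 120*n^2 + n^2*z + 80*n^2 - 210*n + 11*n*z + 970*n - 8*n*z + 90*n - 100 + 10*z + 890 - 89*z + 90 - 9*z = -10*n^3 - 40*n^2 + 850*n + z*(n^2 + 3*n - 88) + 880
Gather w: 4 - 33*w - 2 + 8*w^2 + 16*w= 8*w^2 - 17*w + 2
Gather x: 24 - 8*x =24 - 8*x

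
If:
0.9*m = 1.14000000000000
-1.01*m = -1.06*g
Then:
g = 1.21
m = 1.27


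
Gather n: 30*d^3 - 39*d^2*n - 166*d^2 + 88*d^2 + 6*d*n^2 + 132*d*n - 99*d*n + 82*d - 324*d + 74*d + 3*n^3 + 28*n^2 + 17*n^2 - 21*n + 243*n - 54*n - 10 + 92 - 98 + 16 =30*d^3 - 78*d^2 - 168*d + 3*n^3 + n^2*(6*d + 45) + n*(-39*d^2 + 33*d + 168)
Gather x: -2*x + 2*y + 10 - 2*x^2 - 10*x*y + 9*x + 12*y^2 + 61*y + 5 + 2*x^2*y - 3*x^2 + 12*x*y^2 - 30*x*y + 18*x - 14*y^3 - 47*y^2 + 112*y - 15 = x^2*(2*y - 5) + x*(12*y^2 - 40*y + 25) - 14*y^3 - 35*y^2 + 175*y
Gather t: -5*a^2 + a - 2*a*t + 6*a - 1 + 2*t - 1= -5*a^2 + 7*a + t*(2 - 2*a) - 2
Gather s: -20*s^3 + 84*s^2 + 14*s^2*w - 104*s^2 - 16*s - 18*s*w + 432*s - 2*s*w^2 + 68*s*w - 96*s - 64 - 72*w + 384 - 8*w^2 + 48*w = -20*s^3 + s^2*(14*w - 20) + s*(-2*w^2 + 50*w + 320) - 8*w^2 - 24*w + 320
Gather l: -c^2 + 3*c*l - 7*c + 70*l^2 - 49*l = -c^2 - 7*c + 70*l^2 + l*(3*c - 49)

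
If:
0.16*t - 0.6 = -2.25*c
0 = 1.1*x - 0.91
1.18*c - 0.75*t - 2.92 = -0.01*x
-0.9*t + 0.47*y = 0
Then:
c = 0.49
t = -3.11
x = 0.83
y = -5.96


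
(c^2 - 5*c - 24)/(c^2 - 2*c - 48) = (c + 3)/(c + 6)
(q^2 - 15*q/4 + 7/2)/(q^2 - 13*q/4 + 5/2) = (4*q - 7)/(4*q - 5)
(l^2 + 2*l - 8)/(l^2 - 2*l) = (l + 4)/l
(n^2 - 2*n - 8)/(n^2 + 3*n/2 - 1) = 2*(n - 4)/(2*n - 1)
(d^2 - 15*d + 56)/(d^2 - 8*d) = (d - 7)/d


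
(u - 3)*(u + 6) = u^2 + 3*u - 18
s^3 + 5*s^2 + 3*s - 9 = (s - 1)*(s + 3)^2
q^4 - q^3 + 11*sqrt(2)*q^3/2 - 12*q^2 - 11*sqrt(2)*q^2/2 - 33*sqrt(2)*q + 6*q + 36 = (q - 3)*(q + 2)*(q - sqrt(2)/2)*(q + 6*sqrt(2))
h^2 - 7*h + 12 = (h - 4)*(h - 3)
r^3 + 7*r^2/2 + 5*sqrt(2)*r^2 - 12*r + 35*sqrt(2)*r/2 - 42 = (r + 7/2)*(r - sqrt(2))*(r + 6*sqrt(2))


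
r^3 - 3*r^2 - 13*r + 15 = (r - 5)*(r - 1)*(r + 3)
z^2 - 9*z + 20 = (z - 5)*(z - 4)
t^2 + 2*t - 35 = (t - 5)*(t + 7)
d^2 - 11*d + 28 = (d - 7)*(d - 4)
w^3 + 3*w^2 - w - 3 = (w - 1)*(w + 1)*(w + 3)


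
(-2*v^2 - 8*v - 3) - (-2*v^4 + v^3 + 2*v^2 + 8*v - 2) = 2*v^4 - v^3 - 4*v^2 - 16*v - 1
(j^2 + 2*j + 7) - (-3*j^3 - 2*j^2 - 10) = 3*j^3 + 3*j^2 + 2*j + 17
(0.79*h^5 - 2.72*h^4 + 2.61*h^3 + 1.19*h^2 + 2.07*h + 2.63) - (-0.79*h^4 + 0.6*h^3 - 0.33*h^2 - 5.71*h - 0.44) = 0.79*h^5 - 1.93*h^4 + 2.01*h^3 + 1.52*h^2 + 7.78*h + 3.07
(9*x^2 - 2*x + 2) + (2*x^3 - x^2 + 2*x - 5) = 2*x^3 + 8*x^2 - 3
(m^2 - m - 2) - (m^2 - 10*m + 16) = 9*m - 18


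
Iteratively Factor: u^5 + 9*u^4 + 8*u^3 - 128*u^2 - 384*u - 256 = (u + 4)*(u^4 + 5*u^3 - 12*u^2 - 80*u - 64) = (u - 4)*(u + 4)*(u^3 + 9*u^2 + 24*u + 16) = (u - 4)*(u + 4)^2*(u^2 + 5*u + 4) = (u - 4)*(u + 1)*(u + 4)^2*(u + 4)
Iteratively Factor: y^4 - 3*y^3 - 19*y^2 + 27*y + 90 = (y - 3)*(y^3 - 19*y - 30) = (y - 5)*(y - 3)*(y^2 + 5*y + 6) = (y - 5)*(y - 3)*(y + 3)*(y + 2)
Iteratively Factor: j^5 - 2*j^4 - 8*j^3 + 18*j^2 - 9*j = (j - 1)*(j^4 - j^3 - 9*j^2 + 9*j) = (j - 1)^2*(j^3 - 9*j) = j*(j - 1)^2*(j^2 - 9) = j*(j - 3)*(j - 1)^2*(j + 3)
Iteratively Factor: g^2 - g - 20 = (g + 4)*(g - 5)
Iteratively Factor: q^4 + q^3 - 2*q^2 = (q)*(q^3 + q^2 - 2*q) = q*(q + 2)*(q^2 - q) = q^2*(q + 2)*(q - 1)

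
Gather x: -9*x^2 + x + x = -9*x^2 + 2*x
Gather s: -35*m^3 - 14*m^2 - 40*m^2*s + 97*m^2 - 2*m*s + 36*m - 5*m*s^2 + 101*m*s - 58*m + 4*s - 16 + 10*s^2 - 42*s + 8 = -35*m^3 + 83*m^2 - 22*m + s^2*(10 - 5*m) + s*(-40*m^2 + 99*m - 38) - 8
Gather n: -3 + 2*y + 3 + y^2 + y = y^2 + 3*y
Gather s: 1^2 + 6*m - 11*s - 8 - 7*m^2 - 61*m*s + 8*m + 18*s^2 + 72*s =-7*m^2 + 14*m + 18*s^2 + s*(61 - 61*m) - 7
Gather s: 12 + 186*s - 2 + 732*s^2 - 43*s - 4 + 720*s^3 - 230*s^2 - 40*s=720*s^3 + 502*s^2 + 103*s + 6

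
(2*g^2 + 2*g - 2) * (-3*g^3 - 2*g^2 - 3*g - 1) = -6*g^5 - 10*g^4 - 4*g^3 - 4*g^2 + 4*g + 2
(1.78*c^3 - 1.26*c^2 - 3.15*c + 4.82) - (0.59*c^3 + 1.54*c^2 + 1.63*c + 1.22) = 1.19*c^3 - 2.8*c^2 - 4.78*c + 3.6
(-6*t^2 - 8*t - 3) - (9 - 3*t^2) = -3*t^2 - 8*t - 12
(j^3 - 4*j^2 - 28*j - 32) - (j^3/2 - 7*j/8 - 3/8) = j^3/2 - 4*j^2 - 217*j/8 - 253/8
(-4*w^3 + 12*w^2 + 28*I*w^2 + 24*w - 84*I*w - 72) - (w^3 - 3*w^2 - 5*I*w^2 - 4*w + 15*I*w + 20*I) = -5*w^3 + 15*w^2 + 33*I*w^2 + 28*w - 99*I*w - 72 - 20*I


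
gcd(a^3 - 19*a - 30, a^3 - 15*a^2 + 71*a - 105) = a - 5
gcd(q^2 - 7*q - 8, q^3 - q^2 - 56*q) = q - 8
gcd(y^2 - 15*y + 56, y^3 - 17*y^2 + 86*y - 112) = y^2 - 15*y + 56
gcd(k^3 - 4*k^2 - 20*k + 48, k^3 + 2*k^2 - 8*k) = k^2 + 2*k - 8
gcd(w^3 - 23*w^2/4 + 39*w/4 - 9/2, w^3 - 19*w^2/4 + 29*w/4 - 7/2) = w - 2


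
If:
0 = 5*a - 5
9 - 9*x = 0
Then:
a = 1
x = 1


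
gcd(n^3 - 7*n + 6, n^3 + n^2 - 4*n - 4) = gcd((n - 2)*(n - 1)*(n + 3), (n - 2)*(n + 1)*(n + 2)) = n - 2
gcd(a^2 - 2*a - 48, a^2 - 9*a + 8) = a - 8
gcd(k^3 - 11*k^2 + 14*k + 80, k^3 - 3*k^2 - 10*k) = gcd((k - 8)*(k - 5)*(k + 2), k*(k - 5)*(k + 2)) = k^2 - 3*k - 10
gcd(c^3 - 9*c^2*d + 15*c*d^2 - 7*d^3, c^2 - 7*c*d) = c - 7*d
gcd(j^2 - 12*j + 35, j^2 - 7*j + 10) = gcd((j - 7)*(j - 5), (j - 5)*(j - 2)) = j - 5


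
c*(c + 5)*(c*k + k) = c^3*k + 6*c^2*k + 5*c*k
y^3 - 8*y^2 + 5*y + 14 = (y - 7)*(y - 2)*(y + 1)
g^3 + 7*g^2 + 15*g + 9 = (g + 1)*(g + 3)^2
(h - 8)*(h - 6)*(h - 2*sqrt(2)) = h^3 - 14*h^2 - 2*sqrt(2)*h^2 + 28*sqrt(2)*h + 48*h - 96*sqrt(2)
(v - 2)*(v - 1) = v^2 - 3*v + 2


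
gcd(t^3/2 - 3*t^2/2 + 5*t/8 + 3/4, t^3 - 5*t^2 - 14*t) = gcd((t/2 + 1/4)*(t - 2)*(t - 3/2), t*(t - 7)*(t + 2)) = 1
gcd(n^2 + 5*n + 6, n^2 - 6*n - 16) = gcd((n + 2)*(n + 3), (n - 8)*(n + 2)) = n + 2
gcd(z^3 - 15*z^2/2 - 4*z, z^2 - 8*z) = z^2 - 8*z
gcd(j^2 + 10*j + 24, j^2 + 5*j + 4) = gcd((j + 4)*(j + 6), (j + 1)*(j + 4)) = j + 4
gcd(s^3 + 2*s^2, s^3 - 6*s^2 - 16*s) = s^2 + 2*s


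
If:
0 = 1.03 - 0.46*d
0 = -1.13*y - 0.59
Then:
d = 2.24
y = -0.52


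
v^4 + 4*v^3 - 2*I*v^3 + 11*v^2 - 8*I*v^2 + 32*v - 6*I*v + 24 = (v + 1)*(v + 3)*(v - 4*I)*(v + 2*I)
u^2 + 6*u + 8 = (u + 2)*(u + 4)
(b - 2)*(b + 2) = b^2 - 4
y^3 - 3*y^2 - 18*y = y*(y - 6)*(y + 3)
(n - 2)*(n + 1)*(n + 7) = n^3 + 6*n^2 - 9*n - 14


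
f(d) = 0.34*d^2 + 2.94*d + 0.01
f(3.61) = 15.05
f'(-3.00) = 0.90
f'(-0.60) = 2.53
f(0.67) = 2.13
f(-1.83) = -4.23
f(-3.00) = -5.75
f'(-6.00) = -1.14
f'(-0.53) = 2.58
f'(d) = 0.68*d + 2.94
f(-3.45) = -6.09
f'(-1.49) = 1.93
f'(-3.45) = 0.59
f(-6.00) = -5.39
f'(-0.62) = 2.52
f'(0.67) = 3.40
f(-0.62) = -1.68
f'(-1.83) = 1.70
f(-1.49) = -3.62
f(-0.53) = -1.45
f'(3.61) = 5.39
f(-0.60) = -1.63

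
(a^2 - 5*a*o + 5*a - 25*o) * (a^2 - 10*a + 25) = a^4 - 5*a^3*o - 5*a^3 + 25*a^2*o - 25*a^2 + 125*a*o + 125*a - 625*o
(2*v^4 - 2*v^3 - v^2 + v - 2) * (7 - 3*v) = -6*v^5 + 20*v^4 - 11*v^3 - 10*v^2 + 13*v - 14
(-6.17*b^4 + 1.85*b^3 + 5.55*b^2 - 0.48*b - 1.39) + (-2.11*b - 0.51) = -6.17*b^4 + 1.85*b^3 + 5.55*b^2 - 2.59*b - 1.9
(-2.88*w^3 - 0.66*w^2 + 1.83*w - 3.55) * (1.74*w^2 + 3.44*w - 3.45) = -5.0112*w^5 - 11.0556*w^4 + 10.8498*w^3 + 2.3952*w^2 - 18.5255*w + 12.2475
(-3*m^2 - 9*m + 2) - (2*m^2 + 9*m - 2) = -5*m^2 - 18*m + 4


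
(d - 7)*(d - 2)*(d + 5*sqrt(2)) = d^3 - 9*d^2 + 5*sqrt(2)*d^2 - 45*sqrt(2)*d + 14*d + 70*sqrt(2)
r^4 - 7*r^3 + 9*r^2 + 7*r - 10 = (r - 5)*(r - 2)*(r - 1)*(r + 1)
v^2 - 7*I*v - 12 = (v - 4*I)*(v - 3*I)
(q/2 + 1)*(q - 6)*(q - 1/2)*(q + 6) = q^4/2 + 3*q^3/4 - 37*q^2/2 - 27*q + 18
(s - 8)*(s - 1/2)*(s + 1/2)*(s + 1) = s^4 - 7*s^3 - 33*s^2/4 + 7*s/4 + 2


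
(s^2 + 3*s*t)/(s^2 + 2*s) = (s + 3*t)/(s + 2)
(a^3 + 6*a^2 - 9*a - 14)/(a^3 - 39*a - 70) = (-a^3 - 6*a^2 + 9*a + 14)/(-a^3 + 39*a + 70)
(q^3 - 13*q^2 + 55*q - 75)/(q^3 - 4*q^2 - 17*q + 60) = (q - 5)/(q + 4)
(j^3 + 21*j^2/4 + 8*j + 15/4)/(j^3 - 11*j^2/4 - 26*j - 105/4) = (j + 1)/(j - 7)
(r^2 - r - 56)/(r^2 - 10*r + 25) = (r^2 - r - 56)/(r^2 - 10*r + 25)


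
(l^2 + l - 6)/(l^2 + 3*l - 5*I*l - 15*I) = (l - 2)/(l - 5*I)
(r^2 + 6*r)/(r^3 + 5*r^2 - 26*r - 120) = r/(r^2 - r - 20)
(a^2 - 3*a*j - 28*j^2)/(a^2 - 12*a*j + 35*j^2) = (a + 4*j)/(a - 5*j)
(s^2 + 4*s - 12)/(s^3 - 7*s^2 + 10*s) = (s + 6)/(s*(s - 5))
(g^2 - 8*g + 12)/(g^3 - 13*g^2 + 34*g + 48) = (g - 2)/(g^2 - 7*g - 8)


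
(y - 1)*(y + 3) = y^2 + 2*y - 3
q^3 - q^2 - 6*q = q*(q - 3)*(q + 2)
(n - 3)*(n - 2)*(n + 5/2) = n^3 - 5*n^2/2 - 13*n/2 + 15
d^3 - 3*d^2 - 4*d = d*(d - 4)*(d + 1)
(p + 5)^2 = p^2 + 10*p + 25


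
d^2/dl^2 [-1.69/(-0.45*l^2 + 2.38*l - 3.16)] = (-0.68445*l^2 + 3.61998*l + 1.69*(0.9*l - 2.38)*(1.8*l - 4.76) - 4.80636)/(0.45*l^2 - 2.38*l + 3.16)^3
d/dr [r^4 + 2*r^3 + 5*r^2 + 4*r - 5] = 4*r^3 + 6*r^2 + 10*r + 4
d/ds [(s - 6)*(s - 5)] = 2*s - 11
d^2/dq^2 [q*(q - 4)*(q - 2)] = 6*q - 12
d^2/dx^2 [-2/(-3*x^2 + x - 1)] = 4*(-9*x^2 + 3*x + (6*x - 1)^2 - 3)/(3*x^2 - x + 1)^3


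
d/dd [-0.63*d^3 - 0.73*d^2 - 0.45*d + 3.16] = -1.89*d^2 - 1.46*d - 0.45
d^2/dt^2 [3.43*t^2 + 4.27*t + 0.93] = 6.86000000000000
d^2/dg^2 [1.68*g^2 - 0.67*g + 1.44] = 3.36000000000000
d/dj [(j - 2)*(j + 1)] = 2*j - 1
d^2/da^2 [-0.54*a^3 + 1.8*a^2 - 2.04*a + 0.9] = 3.6 - 3.24*a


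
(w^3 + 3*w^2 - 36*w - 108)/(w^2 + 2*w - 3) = (w^2 - 36)/(w - 1)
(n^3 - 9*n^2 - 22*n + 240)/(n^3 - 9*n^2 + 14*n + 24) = (n^2 - 3*n - 40)/(n^2 - 3*n - 4)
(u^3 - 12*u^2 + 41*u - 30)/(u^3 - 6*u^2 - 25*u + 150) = (u - 1)/(u + 5)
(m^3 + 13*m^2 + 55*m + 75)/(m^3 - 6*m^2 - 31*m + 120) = (m^2 + 8*m + 15)/(m^2 - 11*m + 24)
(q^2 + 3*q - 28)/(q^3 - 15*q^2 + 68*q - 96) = (q + 7)/(q^2 - 11*q + 24)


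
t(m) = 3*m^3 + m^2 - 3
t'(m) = 9*m^2 + 2*m = m*(9*m + 2)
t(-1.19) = -6.64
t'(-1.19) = 10.36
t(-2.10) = -26.37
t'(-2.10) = 35.49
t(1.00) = 1.00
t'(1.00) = 11.00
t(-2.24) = -31.70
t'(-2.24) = 40.68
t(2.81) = 71.46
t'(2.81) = 76.68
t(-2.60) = -48.97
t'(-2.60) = 55.64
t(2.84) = 73.78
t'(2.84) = 78.27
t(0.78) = -0.97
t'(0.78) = 7.04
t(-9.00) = -2109.00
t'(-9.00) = 711.00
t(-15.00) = -9903.00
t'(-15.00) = 1995.00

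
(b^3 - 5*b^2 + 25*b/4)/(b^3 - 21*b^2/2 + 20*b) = (b - 5/2)/(b - 8)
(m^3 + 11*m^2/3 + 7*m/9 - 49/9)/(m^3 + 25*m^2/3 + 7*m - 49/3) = (m + 7/3)/(m + 7)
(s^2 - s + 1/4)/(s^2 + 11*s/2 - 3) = (s - 1/2)/(s + 6)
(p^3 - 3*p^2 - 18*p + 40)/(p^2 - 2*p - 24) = (p^2 - 7*p + 10)/(p - 6)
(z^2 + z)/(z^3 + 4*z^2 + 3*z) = 1/(z + 3)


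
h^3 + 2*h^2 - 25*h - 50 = (h - 5)*(h + 2)*(h + 5)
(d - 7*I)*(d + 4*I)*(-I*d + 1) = -I*d^3 - 2*d^2 - 31*I*d + 28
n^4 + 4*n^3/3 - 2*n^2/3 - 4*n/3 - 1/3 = (n - 1)*(n + 1/3)*(n + 1)^2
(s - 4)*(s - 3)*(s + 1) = s^3 - 6*s^2 + 5*s + 12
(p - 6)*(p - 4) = p^2 - 10*p + 24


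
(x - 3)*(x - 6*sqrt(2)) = x^2 - 6*sqrt(2)*x - 3*x + 18*sqrt(2)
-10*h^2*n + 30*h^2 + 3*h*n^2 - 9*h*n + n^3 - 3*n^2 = (-2*h + n)*(5*h + n)*(n - 3)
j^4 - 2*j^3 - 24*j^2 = j^2*(j - 6)*(j + 4)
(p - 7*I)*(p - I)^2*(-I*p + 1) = -I*p^4 - 8*p^3 + 6*I*p^2 - 8*p + 7*I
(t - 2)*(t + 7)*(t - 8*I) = t^3 + 5*t^2 - 8*I*t^2 - 14*t - 40*I*t + 112*I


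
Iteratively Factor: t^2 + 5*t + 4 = (t + 1)*(t + 4)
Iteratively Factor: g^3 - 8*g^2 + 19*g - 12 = (g - 3)*(g^2 - 5*g + 4) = (g - 4)*(g - 3)*(g - 1)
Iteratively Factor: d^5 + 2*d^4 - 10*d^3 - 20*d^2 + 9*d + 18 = (d + 2)*(d^4 - 10*d^2 + 9) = (d - 1)*(d + 2)*(d^3 + d^2 - 9*d - 9) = (d - 1)*(d + 1)*(d + 2)*(d^2 - 9) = (d - 1)*(d + 1)*(d + 2)*(d + 3)*(d - 3)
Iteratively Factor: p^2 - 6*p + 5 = (p - 1)*(p - 5)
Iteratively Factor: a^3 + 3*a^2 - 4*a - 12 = (a + 2)*(a^2 + a - 6) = (a - 2)*(a + 2)*(a + 3)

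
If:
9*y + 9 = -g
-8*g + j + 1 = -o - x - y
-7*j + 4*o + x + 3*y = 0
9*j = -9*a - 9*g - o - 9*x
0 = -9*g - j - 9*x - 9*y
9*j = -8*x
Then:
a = 2116/10023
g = -594/3341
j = -3816/3341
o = -5295/3341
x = 4293/3341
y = -3275/3341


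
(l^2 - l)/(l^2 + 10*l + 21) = l*(l - 1)/(l^2 + 10*l + 21)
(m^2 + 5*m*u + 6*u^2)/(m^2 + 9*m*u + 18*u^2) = (m + 2*u)/(m + 6*u)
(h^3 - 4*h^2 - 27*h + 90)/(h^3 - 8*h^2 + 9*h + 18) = (h + 5)/(h + 1)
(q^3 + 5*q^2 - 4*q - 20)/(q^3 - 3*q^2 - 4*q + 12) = (q + 5)/(q - 3)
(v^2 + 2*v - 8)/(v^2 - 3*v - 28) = (v - 2)/(v - 7)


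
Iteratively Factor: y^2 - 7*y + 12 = (y - 3)*(y - 4)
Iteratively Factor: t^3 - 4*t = (t - 2)*(t^2 + 2*t) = (t - 2)*(t + 2)*(t)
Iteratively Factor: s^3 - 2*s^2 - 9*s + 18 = (s - 3)*(s^2 + s - 6) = (s - 3)*(s + 3)*(s - 2)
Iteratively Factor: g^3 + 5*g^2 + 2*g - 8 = (g + 2)*(g^2 + 3*g - 4) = (g - 1)*(g + 2)*(g + 4)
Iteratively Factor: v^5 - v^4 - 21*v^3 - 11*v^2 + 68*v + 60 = (v + 2)*(v^4 - 3*v^3 - 15*v^2 + 19*v + 30) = (v + 2)*(v + 3)*(v^3 - 6*v^2 + 3*v + 10) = (v + 1)*(v + 2)*(v + 3)*(v^2 - 7*v + 10) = (v - 2)*(v + 1)*(v + 2)*(v + 3)*(v - 5)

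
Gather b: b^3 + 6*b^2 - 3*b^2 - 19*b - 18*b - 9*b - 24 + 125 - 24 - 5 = b^3 + 3*b^2 - 46*b + 72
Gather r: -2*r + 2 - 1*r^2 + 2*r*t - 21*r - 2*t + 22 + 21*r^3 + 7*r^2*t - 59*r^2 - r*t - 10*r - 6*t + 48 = 21*r^3 + r^2*(7*t - 60) + r*(t - 33) - 8*t + 72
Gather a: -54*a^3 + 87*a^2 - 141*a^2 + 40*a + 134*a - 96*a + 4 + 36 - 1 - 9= -54*a^3 - 54*a^2 + 78*a + 30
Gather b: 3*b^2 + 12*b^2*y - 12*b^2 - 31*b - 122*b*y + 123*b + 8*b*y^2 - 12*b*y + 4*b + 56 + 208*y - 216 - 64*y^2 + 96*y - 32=b^2*(12*y - 9) + b*(8*y^2 - 134*y + 96) - 64*y^2 + 304*y - 192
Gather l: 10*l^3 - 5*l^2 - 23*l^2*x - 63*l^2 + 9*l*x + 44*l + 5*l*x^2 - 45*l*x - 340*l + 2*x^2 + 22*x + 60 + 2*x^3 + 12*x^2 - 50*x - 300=10*l^3 + l^2*(-23*x - 68) + l*(5*x^2 - 36*x - 296) + 2*x^3 + 14*x^2 - 28*x - 240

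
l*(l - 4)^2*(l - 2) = l^4 - 10*l^3 + 32*l^2 - 32*l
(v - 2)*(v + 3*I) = v^2 - 2*v + 3*I*v - 6*I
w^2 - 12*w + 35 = (w - 7)*(w - 5)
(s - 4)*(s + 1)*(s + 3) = s^3 - 13*s - 12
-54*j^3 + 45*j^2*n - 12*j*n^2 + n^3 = (-6*j + n)*(-3*j + n)^2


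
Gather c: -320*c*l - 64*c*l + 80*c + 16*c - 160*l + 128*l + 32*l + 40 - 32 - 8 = c*(96 - 384*l)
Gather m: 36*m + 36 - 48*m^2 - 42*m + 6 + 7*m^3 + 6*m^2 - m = 7*m^3 - 42*m^2 - 7*m + 42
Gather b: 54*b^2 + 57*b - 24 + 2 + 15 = 54*b^2 + 57*b - 7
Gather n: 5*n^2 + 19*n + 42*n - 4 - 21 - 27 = 5*n^2 + 61*n - 52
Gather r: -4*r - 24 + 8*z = -4*r + 8*z - 24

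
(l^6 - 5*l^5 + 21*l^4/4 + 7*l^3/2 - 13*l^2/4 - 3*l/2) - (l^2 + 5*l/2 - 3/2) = l^6 - 5*l^5 + 21*l^4/4 + 7*l^3/2 - 17*l^2/4 - 4*l + 3/2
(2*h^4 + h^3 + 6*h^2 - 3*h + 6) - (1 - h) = 2*h^4 + h^3 + 6*h^2 - 2*h + 5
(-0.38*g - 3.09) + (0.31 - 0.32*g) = -0.7*g - 2.78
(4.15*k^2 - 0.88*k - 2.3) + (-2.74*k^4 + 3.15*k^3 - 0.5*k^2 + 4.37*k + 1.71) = -2.74*k^4 + 3.15*k^3 + 3.65*k^2 + 3.49*k - 0.59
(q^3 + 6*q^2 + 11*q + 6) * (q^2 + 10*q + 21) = q^5 + 16*q^4 + 92*q^3 + 242*q^2 + 291*q + 126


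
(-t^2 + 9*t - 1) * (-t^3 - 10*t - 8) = t^5 - 9*t^4 + 11*t^3 - 82*t^2 - 62*t + 8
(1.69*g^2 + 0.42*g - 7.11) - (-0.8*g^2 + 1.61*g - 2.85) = 2.49*g^2 - 1.19*g - 4.26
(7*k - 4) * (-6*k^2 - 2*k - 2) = -42*k^3 + 10*k^2 - 6*k + 8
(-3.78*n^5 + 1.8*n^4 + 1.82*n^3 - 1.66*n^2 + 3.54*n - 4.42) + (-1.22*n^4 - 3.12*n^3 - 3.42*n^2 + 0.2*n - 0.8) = -3.78*n^5 + 0.58*n^4 - 1.3*n^3 - 5.08*n^2 + 3.74*n - 5.22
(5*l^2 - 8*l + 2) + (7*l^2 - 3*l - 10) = 12*l^2 - 11*l - 8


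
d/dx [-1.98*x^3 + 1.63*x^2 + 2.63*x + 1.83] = -5.94*x^2 + 3.26*x + 2.63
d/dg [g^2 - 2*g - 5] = 2*g - 2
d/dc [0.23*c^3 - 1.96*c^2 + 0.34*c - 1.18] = 0.69*c^2 - 3.92*c + 0.34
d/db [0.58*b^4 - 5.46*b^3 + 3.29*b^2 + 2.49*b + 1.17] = 2.32*b^3 - 16.38*b^2 + 6.58*b + 2.49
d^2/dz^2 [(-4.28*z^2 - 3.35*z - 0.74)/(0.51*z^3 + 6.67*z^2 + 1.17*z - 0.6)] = (-2.226456*z^6 - 5.22800999999998*z^5 - 55.3606019999995*z^4 - 285.888004*z^3 - 315.252624*z^2 - 116.448156*z - 15.733932)/(0.132651*z^9 + 5.204601*z^8 + 68.980968*z^7 + 320.152717*z^6 + 146.004336*z^5 - 54.836451*z^4 - 25.941627*z^3 + 4.73958*z^2 + 1.2636*z - 0.216)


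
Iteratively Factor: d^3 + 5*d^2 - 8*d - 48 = (d + 4)*(d^2 + d - 12) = (d + 4)^2*(d - 3)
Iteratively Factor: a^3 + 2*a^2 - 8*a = (a)*(a^2 + 2*a - 8) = a*(a - 2)*(a + 4)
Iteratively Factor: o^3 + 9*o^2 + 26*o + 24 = (o + 2)*(o^2 + 7*o + 12) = (o + 2)*(o + 4)*(o + 3)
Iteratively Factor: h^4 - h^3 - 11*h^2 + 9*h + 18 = (h + 3)*(h^3 - 4*h^2 + h + 6) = (h - 2)*(h + 3)*(h^2 - 2*h - 3) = (h - 2)*(h + 1)*(h + 3)*(h - 3)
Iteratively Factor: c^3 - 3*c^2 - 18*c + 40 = (c - 2)*(c^2 - c - 20) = (c - 5)*(c - 2)*(c + 4)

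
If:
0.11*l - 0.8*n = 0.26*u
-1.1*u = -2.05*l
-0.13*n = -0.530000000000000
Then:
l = -8.71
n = 4.08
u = -16.23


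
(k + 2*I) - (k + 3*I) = -I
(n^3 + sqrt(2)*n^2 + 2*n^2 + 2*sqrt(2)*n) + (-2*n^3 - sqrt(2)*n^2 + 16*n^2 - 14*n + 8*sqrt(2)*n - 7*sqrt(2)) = -n^3 + 18*n^2 - 14*n + 10*sqrt(2)*n - 7*sqrt(2)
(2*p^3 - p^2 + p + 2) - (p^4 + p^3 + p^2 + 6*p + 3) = -p^4 + p^3 - 2*p^2 - 5*p - 1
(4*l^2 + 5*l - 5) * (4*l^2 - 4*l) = 16*l^4 + 4*l^3 - 40*l^2 + 20*l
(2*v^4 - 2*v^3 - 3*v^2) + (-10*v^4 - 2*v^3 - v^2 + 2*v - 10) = -8*v^4 - 4*v^3 - 4*v^2 + 2*v - 10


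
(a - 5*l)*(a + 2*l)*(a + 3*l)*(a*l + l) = a^4*l + a^3*l - 19*a^2*l^3 - 30*a*l^4 - 19*a*l^3 - 30*l^4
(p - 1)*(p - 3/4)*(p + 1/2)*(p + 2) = p^4 + 3*p^3/4 - 21*p^2/8 + p/8 + 3/4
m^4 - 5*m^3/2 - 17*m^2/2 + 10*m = m*(m - 4)*(m - 1)*(m + 5/2)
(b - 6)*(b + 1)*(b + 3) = b^3 - 2*b^2 - 21*b - 18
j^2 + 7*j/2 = j*(j + 7/2)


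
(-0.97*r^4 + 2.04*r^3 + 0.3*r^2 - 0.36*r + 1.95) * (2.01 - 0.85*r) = 0.8245*r^5 - 3.6837*r^4 + 3.8454*r^3 + 0.909*r^2 - 2.3811*r + 3.9195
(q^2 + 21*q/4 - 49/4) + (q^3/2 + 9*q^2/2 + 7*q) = q^3/2 + 11*q^2/2 + 49*q/4 - 49/4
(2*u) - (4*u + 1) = -2*u - 1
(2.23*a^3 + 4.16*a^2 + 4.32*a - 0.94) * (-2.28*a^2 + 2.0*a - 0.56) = -5.0844*a^5 - 5.0248*a^4 - 2.7784*a^3 + 8.4536*a^2 - 4.2992*a + 0.5264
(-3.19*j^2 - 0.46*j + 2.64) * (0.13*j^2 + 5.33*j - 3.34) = -0.4147*j^4 - 17.0625*j^3 + 8.546*j^2 + 15.6076*j - 8.8176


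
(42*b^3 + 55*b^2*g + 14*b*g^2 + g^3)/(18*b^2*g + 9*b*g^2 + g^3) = (7*b^2 + 8*b*g + g^2)/(g*(3*b + g))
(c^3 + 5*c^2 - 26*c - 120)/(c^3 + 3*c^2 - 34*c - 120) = (c^2 + c - 30)/(c^2 - c - 30)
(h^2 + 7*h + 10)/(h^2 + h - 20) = (h + 2)/(h - 4)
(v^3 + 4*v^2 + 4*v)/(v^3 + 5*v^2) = (v^2 + 4*v + 4)/(v*(v + 5))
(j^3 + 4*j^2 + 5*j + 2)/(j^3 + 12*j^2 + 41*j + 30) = (j^2 + 3*j + 2)/(j^2 + 11*j + 30)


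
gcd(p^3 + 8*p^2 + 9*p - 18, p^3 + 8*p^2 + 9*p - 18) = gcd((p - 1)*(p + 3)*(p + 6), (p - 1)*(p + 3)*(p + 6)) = p^3 + 8*p^2 + 9*p - 18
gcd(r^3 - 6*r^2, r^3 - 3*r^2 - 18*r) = r^2 - 6*r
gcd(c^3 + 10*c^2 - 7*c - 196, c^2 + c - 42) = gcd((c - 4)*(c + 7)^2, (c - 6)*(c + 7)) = c + 7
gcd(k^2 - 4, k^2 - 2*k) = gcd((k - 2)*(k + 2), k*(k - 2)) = k - 2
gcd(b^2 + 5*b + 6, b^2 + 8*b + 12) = b + 2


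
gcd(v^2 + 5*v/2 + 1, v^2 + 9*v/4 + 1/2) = v + 2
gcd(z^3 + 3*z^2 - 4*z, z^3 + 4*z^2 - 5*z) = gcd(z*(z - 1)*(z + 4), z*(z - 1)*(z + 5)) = z^2 - z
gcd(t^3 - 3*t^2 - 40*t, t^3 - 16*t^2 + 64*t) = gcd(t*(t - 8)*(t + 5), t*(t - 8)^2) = t^2 - 8*t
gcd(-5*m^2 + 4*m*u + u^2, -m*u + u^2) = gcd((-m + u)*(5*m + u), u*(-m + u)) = -m + u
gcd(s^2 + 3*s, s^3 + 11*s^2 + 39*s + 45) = s + 3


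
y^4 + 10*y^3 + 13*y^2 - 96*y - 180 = (y - 3)*(y + 2)*(y + 5)*(y + 6)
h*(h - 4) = h^2 - 4*h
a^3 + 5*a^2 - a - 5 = (a - 1)*(a + 1)*(a + 5)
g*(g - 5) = g^2 - 5*g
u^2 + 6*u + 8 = (u + 2)*(u + 4)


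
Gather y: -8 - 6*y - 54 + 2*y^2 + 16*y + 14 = 2*y^2 + 10*y - 48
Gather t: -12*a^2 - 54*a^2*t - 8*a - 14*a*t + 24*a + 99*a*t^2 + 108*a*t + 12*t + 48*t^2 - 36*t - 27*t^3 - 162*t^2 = -12*a^2 + 16*a - 27*t^3 + t^2*(99*a - 114) + t*(-54*a^2 + 94*a - 24)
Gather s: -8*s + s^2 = s^2 - 8*s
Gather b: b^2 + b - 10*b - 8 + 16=b^2 - 9*b + 8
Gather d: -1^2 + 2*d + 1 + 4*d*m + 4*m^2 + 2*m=d*(4*m + 2) + 4*m^2 + 2*m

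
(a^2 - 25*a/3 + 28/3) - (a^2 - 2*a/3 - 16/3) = 44/3 - 23*a/3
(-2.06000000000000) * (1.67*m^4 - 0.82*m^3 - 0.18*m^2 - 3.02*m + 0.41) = -3.4402*m^4 + 1.6892*m^3 + 0.3708*m^2 + 6.2212*m - 0.8446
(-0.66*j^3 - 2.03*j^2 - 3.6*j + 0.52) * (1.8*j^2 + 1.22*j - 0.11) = -1.188*j^5 - 4.4592*j^4 - 8.884*j^3 - 3.2327*j^2 + 1.0304*j - 0.0572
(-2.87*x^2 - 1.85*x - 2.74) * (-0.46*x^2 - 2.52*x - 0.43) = 1.3202*x^4 + 8.0834*x^3 + 7.1565*x^2 + 7.7003*x + 1.1782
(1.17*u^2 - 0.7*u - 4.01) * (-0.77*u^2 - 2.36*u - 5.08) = -0.9009*u^4 - 2.2222*u^3 - 1.2039*u^2 + 13.0196*u + 20.3708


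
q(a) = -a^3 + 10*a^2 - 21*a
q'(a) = -3*a^2 + 20*a - 21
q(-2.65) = 144.48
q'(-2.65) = -95.07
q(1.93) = -10.47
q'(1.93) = 6.43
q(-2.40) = 121.82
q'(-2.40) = -86.28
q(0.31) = -5.58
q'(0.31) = -15.09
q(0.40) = -6.86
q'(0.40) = -13.48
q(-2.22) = 106.85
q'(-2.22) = -80.19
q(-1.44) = 53.96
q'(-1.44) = -56.02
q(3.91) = 10.99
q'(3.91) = 11.34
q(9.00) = -108.00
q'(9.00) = -84.00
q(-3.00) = 180.00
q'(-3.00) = -108.00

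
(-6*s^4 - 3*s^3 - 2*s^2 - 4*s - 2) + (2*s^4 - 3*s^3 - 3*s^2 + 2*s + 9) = -4*s^4 - 6*s^3 - 5*s^2 - 2*s + 7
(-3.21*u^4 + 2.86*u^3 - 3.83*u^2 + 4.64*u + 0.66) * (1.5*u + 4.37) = -4.815*u^5 - 9.7377*u^4 + 6.7532*u^3 - 9.7771*u^2 + 21.2668*u + 2.8842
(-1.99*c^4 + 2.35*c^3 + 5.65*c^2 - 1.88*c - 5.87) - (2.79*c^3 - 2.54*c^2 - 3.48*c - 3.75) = -1.99*c^4 - 0.44*c^3 + 8.19*c^2 + 1.6*c - 2.12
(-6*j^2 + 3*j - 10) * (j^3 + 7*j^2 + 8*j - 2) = -6*j^5 - 39*j^4 - 37*j^3 - 34*j^2 - 86*j + 20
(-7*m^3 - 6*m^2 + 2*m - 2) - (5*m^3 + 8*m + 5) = -12*m^3 - 6*m^2 - 6*m - 7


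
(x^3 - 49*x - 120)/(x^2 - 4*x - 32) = (x^2 + 8*x + 15)/(x + 4)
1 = 1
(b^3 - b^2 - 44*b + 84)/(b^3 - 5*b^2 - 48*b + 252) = (b - 2)/(b - 6)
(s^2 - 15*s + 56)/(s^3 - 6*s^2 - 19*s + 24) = (s - 7)/(s^2 + 2*s - 3)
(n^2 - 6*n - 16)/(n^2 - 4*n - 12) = (n - 8)/(n - 6)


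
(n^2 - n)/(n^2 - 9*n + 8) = n/(n - 8)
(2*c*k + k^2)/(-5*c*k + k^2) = (-2*c - k)/(5*c - k)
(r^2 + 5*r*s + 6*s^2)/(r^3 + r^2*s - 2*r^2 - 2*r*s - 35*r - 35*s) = (r^2 + 5*r*s + 6*s^2)/(r^3 + r^2*s - 2*r^2 - 2*r*s - 35*r - 35*s)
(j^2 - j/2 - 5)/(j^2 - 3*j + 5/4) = 2*(j + 2)/(2*j - 1)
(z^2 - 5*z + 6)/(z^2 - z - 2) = (z - 3)/(z + 1)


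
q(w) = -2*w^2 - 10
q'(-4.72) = 18.88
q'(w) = -4*w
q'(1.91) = -7.64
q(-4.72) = -54.56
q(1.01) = -12.04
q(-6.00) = -82.00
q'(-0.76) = 3.04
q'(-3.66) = 14.64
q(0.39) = -10.30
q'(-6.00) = 24.00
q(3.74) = -37.98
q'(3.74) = -14.96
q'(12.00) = -48.00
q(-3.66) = -36.79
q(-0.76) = -11.16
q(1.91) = -17.30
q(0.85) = -11.44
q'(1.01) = -4.04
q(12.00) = -298.00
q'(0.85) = -3.40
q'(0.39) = -1.56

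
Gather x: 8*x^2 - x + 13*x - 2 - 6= 8*x^2 + 12*x - 8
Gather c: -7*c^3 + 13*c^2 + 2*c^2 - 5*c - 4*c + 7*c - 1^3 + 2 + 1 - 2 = -7*c^3 + 15*c^2 - 2*c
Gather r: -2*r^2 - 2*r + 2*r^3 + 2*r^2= 2*r^3 - 2*r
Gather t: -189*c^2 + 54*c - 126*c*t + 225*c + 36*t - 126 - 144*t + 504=-189*c^2 + 279*c + t*(-126*c - 108) + 378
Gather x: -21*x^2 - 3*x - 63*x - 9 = -21*x^2 - 66*x - 9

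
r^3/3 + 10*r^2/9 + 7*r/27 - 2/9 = (r/3 + 1)*(r - 1/3)*(r + 2/3)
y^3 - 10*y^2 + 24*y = y*(y - 6)*(y - 4)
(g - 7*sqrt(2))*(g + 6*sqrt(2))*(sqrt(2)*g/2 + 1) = sqrt(2)*g^3/2 - 43*sqrt(2)*g - 84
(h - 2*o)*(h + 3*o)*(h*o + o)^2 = h^4*o^2 + h^3*o^3 + 2*h^3*o^2 - 6*h^2*o^4 + 2*h^2*o^3 + h^2*o^2 - 12*h*o^4 + h*o^3 - 6*o^4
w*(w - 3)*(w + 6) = w^3 + 3*w^2 - 18*w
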